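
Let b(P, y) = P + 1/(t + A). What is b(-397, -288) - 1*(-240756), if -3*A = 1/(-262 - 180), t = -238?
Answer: 75854174407/315587 ≈ 2.4036e+5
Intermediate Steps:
A = 1/1326 (A = -1/(3*(-262 - 180)) = -⅓/(-442) = -⅓*(-1/442) = 1/1326 ≈ 0.00075415)
b(P, y) = -1326/315587 + P (b(P, y) = P + 1/(-238 + 1/1326) = P + 1/(-315587/1326) = P - 1326/315587 = -1326/315587 + P)
b(-397, -288) - 1*(-240756) = (-1326/315587 - 397) - 1*(-240756) = -125289365/315587 + 240756 = 75854174407/315587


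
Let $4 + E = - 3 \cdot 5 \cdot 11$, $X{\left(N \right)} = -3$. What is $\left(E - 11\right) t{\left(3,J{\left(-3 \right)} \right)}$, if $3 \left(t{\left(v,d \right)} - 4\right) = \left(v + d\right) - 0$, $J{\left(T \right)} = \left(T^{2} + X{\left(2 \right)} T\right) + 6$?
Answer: $-2340$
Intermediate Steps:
$E = -169$ ($E = -4 - 3 \cdot 5 \cdot 11 = -4 - 165 = -169$)
$J{\left(T \right)} = 6 + T^{2} - 3 T$ ($J{\left(T \right)} = \left(T^{2} - 3 T\right) + 6 = 6 + T^{2} - 3 T$)
$t{\left(v,d \right)} = 4 + \frac{d}{3} + \frac{v}{3}$ ($t{\left(v,d \right)} = 4 + \frac{\left(v + d\right) - 0}{3} = 4 + \frac{\left(d + v\right) + \left(-2 + 2\right)}{3} = 4 + \frac{\left(d + v\right) + 0}{3} = 4 + \frac{d + v}{3} = 4 + \left(\frac{d}{3} + \frac{v}{3}\right) = 4 + \frac{d}{3} + \frac{v}{3}$)
$\left(E - 11\right) t{\left(3,J{\left(-3 \right)} \right)} = \left(-169 - 11\right) \left(4 + \frac{6 + \left(-3\right)^{2} - -9}{3} + \frac{1}{3} \cdot 3\right) = - 180 \left(4 + \frac{6 + 9 + 9}{3} + 1\right) = - 180 \left(4 + \frac{1}{3} \cdot 24 + 1\right) = - 180 \left(4 + 8 + 1\right) = \left(-180\right) 13 = -2340$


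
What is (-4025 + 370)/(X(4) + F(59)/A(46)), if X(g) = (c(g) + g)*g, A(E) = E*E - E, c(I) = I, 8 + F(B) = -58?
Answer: -1260975/11029 ≈ -114.33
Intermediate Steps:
F(B) = -66 (F(B) = -8 - 58 = -66)
A(E) = E² - E
X(g) = 2*g² (X(g) = (g + g)*g = (2*g)*g = 2*g²)
(-4025 + 370)/(X(4) + F(59)/A(46)) = (-4025 + 370)/(2*4² - 66*1/(46*(-1 + 46))) = -3655/(2*16 - 66/(46*45)) = -3655/(32 - 66/2070) = -3655/(32 - 66*1/2070) = -3655/(32 - 11/345) = -3655/11029/345 = -3655*345/11029 = -1260975/11029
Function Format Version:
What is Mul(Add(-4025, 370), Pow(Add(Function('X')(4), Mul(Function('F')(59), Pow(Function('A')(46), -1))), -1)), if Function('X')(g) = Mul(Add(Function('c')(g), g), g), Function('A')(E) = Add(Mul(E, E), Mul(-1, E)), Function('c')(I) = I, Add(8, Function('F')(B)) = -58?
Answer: Rational(-1260975, 11029) ≈ -114.33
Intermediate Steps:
Function('F')(B) = -66 (Function('F')(B) = Add(-8, -58) = -66)
Function('A')(E) = Add(Pow(E, 2), Mul(-1, E))
Function('X')(g) = Mul(2, Pow(g, 2)) (Function('X')(g) = Mul(Add(g, g), g) = Mul(Mul(2, g), g) = Mul(2, Pow(g, 2)))
Mul(Add(-4025, 370), Pow(Add(Function('X')(4), Mul(Function('F')(59), Pow(Function('A')(46), -1))), -1)) = Mul(Add(-4025, 370), Pow(Add(Mul(2, Pow(4, 2)), Mul(-66, Pow(Mul(46, Add(-1, 46)), -1))), -1)) = Mul(-3655, Pow(Add(Mul(2, 16), Mul(-66, Pow(Mul(46, 45), -1))), -1)) = Mul(-3655, Pow(Add(32, Mul(-66, Pow(2070, -1))), -1)) = Mul(-3655, Pow(Add(32, Mul(-66, Rational(1, 2070))), -1)) = Mul(-3655, Pow(Add(32, Rational(-11, 345)), -1)) = Mul(-3655, Pow(Rational(11029, 345), -1)) = Mul(-3655, Rational(345, 11029)) = Rational(-1260975, 11029)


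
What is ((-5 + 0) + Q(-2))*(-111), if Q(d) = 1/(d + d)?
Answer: 2331/4 ≈ 582.75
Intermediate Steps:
Q(d) = 1/(2*d)
((-5 + 0) + Q(-2))*(-111) = ((-5 + 0) + (½)/(-2))*(-111) = (-5 + (½)*(-½))*(-111) = (-5 - ¼)*(-111) = -21/4*(-111) = 2331/4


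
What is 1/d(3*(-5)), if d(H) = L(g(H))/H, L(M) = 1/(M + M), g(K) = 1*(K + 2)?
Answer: 390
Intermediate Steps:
g(K) = 2 + K (g(K) = 1*(2 + K) = 2 + K)
L(M) = 1/(2*M)
d(H) = 1/(2*H*(2 + H)) (d(H) = (1/(2*(2 + H)))/H = 1/(2*H*(2 + H)))
1/d(3*(-5)) = 1/(1/(2*((3*(-5)))*(2 + 3*(-5)))) = 1/((½)/(-15*(2 - 15))) = 1/((½)*(-1/15)/(-13)) = 1/((½)*(-1/15)*(-1/13)) = 1/(1/390) = 390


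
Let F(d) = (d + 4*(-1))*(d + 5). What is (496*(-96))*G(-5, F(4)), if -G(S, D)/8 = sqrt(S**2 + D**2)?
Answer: 1904640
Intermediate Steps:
F(d) = (-4 + d)*(5 + d) (F(d) = (d - 4)*(5 + d) = (-4 + d)*(5 + d))
G(S, D) = -8*sqrt(D**2 + S**2) (G(S, D) = -8*sqrt(S**2 + D**2) = -8*sqrt(D**2 + S**2))
(496*(-96))*G(-5, F(4)) = (496*(-96))*(-8*sqrt((-20 + 4 + 4**2)**2 + (-5)**2)) = -(-380928)*sqrt((-20 + 4 + 16)**2 + 25) = -(-380928)*sqrt(0**2 + 25) = -(-380928)*sqrt(0 + 25) = -(-380928)*sqrt(25) = -(-380928)*5 = -47616*(-40) = 1904640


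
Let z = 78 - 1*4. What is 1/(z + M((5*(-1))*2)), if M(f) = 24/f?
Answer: 5/358 ≈ 0.013966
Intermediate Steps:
z = 74 (z = 78 - 4 = 74)
1/(z + M((5*(-1))*2)) = 1/(74 + 24/(((5*(-1))*2))) = 1/(74 + 24/((-5*2))) = 1/(74 + 24/(-10)) = 1/(74 + 24*(-⅒)) = 1/(74 - 12/5) = 1/(358/5) = 5/358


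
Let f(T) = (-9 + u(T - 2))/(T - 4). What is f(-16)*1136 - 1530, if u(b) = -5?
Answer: -3674/5 ≈ -734.80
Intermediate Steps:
f(T) = -14/(-4 + T) (f(T) = (-9 - 5)/(T - 4) = -14/(-4 + T))
f(-16)*1136 - 1530 = -14/(-4 - 16)*1136 - 1530 = -14/(-20)*1136 - 1530 = -14*(-1/20)*1136 - 1530 = (7/10)*1136 - 1530 = 3976/5 - 1530 = -3674/5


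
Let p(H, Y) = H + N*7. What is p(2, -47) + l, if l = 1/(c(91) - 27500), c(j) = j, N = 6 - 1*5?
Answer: 246680/27409 ≈ 9.0000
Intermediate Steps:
N = 1 (N = 6 - 5 = 1)
p(H, Y) = 7 + H (p(H, Y) = H + 1*7 = H + 7 = 7 + H)
l = -1/27409 (l = 1/(91 - 27500) = 1/(-27409) = -1/27409 ≈ -3.6484e-5)
p(2, -47) + l = (7 + 2) - 1/27409 = 9 - 1/27409 = 246680/27409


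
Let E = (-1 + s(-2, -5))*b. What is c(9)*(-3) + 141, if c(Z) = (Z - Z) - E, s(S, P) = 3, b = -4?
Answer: 117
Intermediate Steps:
E = -8 (E = (-1 + 3)*(-4) = 2*(-4) = -8)
c(Z) = 8 (c(Z) = (Z - Z) - 1*(-8) = 0 + 8 = 8)
c(9)*(-3) + 141 = 8*(-3) + 141 = -24 + 141 = 117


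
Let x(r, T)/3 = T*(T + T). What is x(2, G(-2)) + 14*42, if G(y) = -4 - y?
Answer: 612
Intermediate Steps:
x(r, T) = 6*T**2 (x(r, T) = 3*(T*(T + T)) = 3*(T*(2*T)) = 3*(2*T**2) = 6*T**2)
x(2, G(-2)) + 14*42 = 6*(-4 - 1*(-2))**2 + 14*42 = 6*(-4 + 2)**2 + 588 = 6*(-2)**2 + 588 = 6*4 + 588 = 24 + 588 = 612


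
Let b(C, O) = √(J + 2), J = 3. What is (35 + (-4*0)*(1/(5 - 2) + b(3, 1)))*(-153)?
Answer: -5355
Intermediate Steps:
b(C, O) = √5 (b(C, O) = √(3 + 2) = √5)
(35 + (-4*0)*(1/(5 - 2) + b(3, 1)))*(-153) = (35 + (-4*0)*(1/(5 - 2) + √5))*(-153) = (35 + 0*(1/3 + √5))*(-153) = (35 + 0*(⅓ + √5))*(-153) = (35 + 0)*(-153) = 35*(-153) = -5355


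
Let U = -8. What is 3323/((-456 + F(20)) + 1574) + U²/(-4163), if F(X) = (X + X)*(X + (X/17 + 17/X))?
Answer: 232997057/141475392 ≈ 1.6469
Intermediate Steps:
F(X) = 2*X*(17/X + 18*X/17) (F(X) = (2*X)*(X + (X*(1/17) + 17/X)) = (2*X)*(X + (X/17 + 17/X)) = (2*X)*(X + (17/X + X/17)) = (2*X)*(17/X + 18*X/17) = 2*X*(17/X + 18*X/17))
3323/((-456 + F(20)) + 1574) + U²/(-4163) = 3323/((-456 + (34 + (36/17)*20²)) + 1574) + (-8)²/(-4163) = 3323/((-456 + (34 + (36/17)*400)) + 1574) + 64*(-1/4163) = 3323/((-456 + (34 + 14400/17)) + 1574) - 64/4163 = 3323/((-456 + 14978/17) + 1574) - 64/4163 = 3323/(7226/17 + 1574) - 64/4163 = 3323/(33984/17) - 64/4163 = 3323*(17/33984) - 64/4163 = 56491/33984 - 64/4163 = 232997057/141475392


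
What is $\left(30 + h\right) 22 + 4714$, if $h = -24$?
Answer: $4846$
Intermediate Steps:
$\left(30 + h\right) 22 + 4714 = \left(30 - 24\right) 22 + 4714 = 6 \cdot 22 + 4714 = 132 + 4714 = 4846$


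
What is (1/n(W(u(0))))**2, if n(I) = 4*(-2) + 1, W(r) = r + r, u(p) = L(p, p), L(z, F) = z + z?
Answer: 1/49 ≈ 0.020408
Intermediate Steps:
L(z, F) = 2*z
u(p) = 2*p
W(r) = 2*r
n(I) = -7 (n(I) = -8 + 1 = -7)
(1/n(W(u(0))))**2 = (1/(-7))**2 = (-1/7)**2 = 1/49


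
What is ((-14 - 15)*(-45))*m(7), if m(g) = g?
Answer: 9135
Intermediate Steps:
((-14 - 15)*(-45))*m(7) = ((-14 - 15)*(-45))*7 = -29*(-45)*7 = 1305*7 = 9135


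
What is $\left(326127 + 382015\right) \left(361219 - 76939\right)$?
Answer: $201310607760$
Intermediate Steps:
$\left(326127 + 382015\right) \left(361219 - 76939\right) = 708142 \cdot 284280 = 201310607760$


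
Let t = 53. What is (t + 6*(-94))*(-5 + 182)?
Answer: -90447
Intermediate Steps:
(t + 6*(-94))*(-5 + 182) = (53 + 6*(-94))*(-5 + 182) = (53 - 564)*177 = -511*177 = -90447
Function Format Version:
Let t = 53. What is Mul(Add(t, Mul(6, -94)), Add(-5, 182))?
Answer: -90447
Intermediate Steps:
Mul(Add(t, Mul(6, -94)), Add(-5, 182)) = Mul(Add(53, Mul(6, -94)), Add(-5, 182)) = Mul(Add(53, -564), 177) = Mul(-511, 177) = -90447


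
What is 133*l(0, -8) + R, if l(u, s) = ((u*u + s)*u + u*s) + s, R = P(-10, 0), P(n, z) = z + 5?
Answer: -1059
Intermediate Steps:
P(n, z) = 5 + z
R = 5 (R = 5 + 0 = 5)
l(u, s) = s + s*u + u*(s + u**2) (l(u, s) = ((u**2 + s)*u + s*u) + s = ((s + u**2)*u + s*u) + s = (u*(s + u**2) + s*u) + s = (s*u + u*(s + u**2)) + s = s + s*u + u*(s + u**2))
133*l(0, -8) + R = 133*(-8 + 0**3 + 2*(-8)*0) + 5 = 133*(-8 + 0 + 0) + 5 = 133*(-8) + 5 = -1064 + 5 = -1059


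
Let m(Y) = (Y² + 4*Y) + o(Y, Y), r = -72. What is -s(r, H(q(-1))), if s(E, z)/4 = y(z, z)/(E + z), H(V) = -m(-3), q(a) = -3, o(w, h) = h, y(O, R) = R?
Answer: 4/11 ≈ 0.36364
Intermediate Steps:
m(Y) = Y² + 5*Y (m(Y) = (Y² + 4*Y) + Y = Y² + 5*Y)
H(V) = 6 (H(V) = -(-3)*(5 - 3) = -(-3)*2 = -1*(-6) = 6)
s(E, z) = 4*z/(E + z) (s(E, z) = 4*(z/(E + z)) = 4*z/(E + z))
-s(r, H(q(-1))) = -4*6/(-72 + 6) = -4*6/(-66) = -4*6*(-1)/66 = -1*(-4/11) = 4/11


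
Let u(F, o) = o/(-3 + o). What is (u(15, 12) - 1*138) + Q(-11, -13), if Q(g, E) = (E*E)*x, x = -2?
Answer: -1424/3 ≈ -474.67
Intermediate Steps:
Q(g, E) = -2*E**2 (Q(g, E) = (E*E)*(-2) = E**2*(-2) = -2*E**2)
(u(15, 12) - 1*138) + Q(-11, -13) = (12/(-3 + 12) - 1*138) - 2*(-13)**2 = (12/9 - 138) - 2*169 = (12*(1/9) - 138) - 338 = (4/3 - 138) - 338 = -410/3 - 338 = -1424/3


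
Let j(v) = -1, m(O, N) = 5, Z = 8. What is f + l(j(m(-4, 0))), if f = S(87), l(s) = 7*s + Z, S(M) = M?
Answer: 88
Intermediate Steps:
l(s) = 8 + 7*s (l(s) = 7*s + 8 = 8 + 7*s)
f = 87
f + l(j(m(-4, 0))) = 87 + (8 + 7*(-1)) = 87 + (8 - 7) = 87 + 1 = 88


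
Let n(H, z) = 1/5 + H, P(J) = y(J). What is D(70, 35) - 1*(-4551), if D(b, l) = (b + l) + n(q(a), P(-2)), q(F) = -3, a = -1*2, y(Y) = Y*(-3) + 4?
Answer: 23266/5 ≈ 4653.2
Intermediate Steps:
y(Y) = 4 - 3*Y (y(Y) = -3*Y + 4 = 4 - 3*Y)
a = -2
P(J) = 4 - 3*J
n(H, z) = 1/5 + H
D(b, l) = -14/5 + b + l (D(b, l) = (b + l) + (1/5 - 3) = (b + l) - 14/5 = -14/5 + b + l)
D(70, 35) - 1*(-4551) = (-14/5 + 70 + 35) - 1*(-4551) = 511/5 + 4551 = 23266/5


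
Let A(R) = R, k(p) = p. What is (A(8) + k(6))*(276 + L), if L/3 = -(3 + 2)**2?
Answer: 2814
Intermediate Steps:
L = -75 (L = 3*(-(3 + 2)**2) = 3*(-1*5**2) = 3*(-1*25) = 3*(-25) = -75)
(A(8) + k(6))*(276 + L) = (8 + 6)*(276 - 75) = 14*201 = 2814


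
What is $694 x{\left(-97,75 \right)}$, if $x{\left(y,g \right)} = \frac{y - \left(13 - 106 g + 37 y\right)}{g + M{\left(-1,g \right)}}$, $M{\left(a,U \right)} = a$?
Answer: $\frac{3965863}{37} \approx 1.0719 \cdot 10^{5}$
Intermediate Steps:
$x{\left(y,g \right)} = \frac{-13 - 36 y + 106 g}{-1 + g}$ ($x{\left(y,g \right)} = \frac{y - \left(13 - 106 g + 37 y\right)}{g - 1} = \frac{y - \left(13 - 106 g + 37 y\right)}{-1 + g} = \frac{-13 - 36 y + 106 g}{-1 + g}$)
$694 x{\left(-97,75 \right)} = 694 \frac{-13 - -3492 + 106 \cdot 75}{-1 + 75} = 694 \frac{-13 + 3492 + 7950}{74} = 694 \cdot \frac{1}{74} \cdot 11429 = 694 \cdot \frac{11429}{74} = \frac{3965863}{37}$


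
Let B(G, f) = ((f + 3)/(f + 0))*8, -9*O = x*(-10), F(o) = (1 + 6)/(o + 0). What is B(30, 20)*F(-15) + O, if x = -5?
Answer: -2216/225 ≈ -9.8489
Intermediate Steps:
F(o) = 7/o
O = -50/9 (O = -(-5)*(-10)/9 = -⅑*50 = -50/9 ≈ -5.5556)
B(G, f) = 8*(3 + f)/f (B(G, f) = ((3 + f)/f)*8 = 8*(3 + f)/f)
B(30, 20)*F(-15) + O = (8 + 24/20)*(7/(-15)) - 50/9 = (8 + 24*(1/20))*(7*(-1/15)) - 50/9 = (8 + 6/5)*(-7/15) - 50/9 = (46/5)*(-7/15) - 50/9 = -322/75 - 50/9 = -2216/225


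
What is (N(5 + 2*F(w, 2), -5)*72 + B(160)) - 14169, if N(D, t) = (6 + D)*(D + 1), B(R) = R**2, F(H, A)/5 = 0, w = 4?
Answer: 16183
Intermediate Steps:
F(H, A) = 0 (F(H, A) = 5*0 = 0)
N(D, t) = (1 + D)*(6 + D) (N(D, t) = (6 + D)*(1 + D) = (1 + D)*(6 + D))
(N(5 + 2*F(w, 2), -5)*72 + B(160)) - 14169 = ((6 + (5 + 2*0)**2 + 7*(5 + 2*0))*72 + 160**2) - 14169 = ((6 + (5 + 0)**2 + 7*(5 + 0))*72 + 25600) - 14169 = ((6 + 5**2 + 7*5)*72 + 25600) - 14169 = ((6 + 25 + 35)*72 + 25600) - 14169 = (66*72 + 25600) - 14169 = (4752 + 25600) - 14169 = 30352 - 14169 = 16183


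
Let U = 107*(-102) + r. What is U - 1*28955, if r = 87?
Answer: -39782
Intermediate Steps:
U = -10827 (U = 107*(-102) + 87 = -10914 + 87 = -10827)
U - 1*28955 = -10827 - 1*28955 = -10827 - 28955 = -39782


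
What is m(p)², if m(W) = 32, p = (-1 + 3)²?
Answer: 1024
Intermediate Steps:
p = 4 (p = 2² = 4)
m(p)² = 32² = 1024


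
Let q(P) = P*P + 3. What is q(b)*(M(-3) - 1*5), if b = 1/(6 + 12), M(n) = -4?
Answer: -973/36 ≈ -27.028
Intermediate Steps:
b = 1/18 ≈ 0.055556
q(P) = 3 + P² (q(P) = P² + 3 = 3 + P²)
q(b)*(M(-3) - 1*5) = (3 + (1/18)²)*(-4 - 1*5) = (3 + 1/324)*(-4 - 5) = (973/324)*(-9) = -973/36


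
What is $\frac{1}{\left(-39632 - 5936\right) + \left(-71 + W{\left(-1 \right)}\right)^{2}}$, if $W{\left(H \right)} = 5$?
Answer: $- \frac{1}{41212} \approx -2.4265 \cdot 10^{-5}$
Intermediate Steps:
$\frac{1}{\left(-39632 - 5936\right) + \left(-71 + W{\left(-1 \right)}\right)^{2}} = \frac{1}{\left(-39632 - 5936\right) + \left(-71 + 5\right)^{2}} = \frac{1}{\left(-39632 - 5936\right) + \left(-66\right)^{2}} = \frac{1}{-45568 + 4356} = \frac{1}{-41212} = - \frac{1}{41212}$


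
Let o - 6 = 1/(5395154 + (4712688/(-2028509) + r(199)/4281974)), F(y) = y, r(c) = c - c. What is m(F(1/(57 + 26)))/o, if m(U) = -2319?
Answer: -25379399746126662/65664684424697 ≈ -386.50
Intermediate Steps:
r(c) = 0
o = 65664684424697/10944113732698 (o = 6 + 1/(5395154 + (4712688/(-2028509) + 0/4281974)) = 6 + 1/(5395154 + (4712688*(-1/2028509) + 0*(1/4281974))) = 6 + 1/(5395154 + (-4712688/2028509 + 0)) = 6 + 1/(5395154 - 4712688/2028509) = 6 + 1/(10944113732698/2028509) = 6 + 2028509/10944113732698 = 65664684424697/10944113732698 ≈ 6.0000)
m(F(1/(57 + 26)))/o = -2319/65664684424697/10944113732698 = -2319*10944113732698/65664684424697 = -25379399746126662/65664684424697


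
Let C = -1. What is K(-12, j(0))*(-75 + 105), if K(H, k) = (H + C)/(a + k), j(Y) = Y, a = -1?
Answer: 390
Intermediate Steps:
K(H, k) = (-1 + H)/(-1 + k) (K(H, k) = (H - 1)/(-1 + k) = (-1 + H)/(-1 + k))
K(-12, j(0))*(-75 + 105) = ((-1 - 12)/(-1 + 0))*(-75 + 105) = (-13/(-1))*30 = -1*(-13)*30 = 13*30 = 390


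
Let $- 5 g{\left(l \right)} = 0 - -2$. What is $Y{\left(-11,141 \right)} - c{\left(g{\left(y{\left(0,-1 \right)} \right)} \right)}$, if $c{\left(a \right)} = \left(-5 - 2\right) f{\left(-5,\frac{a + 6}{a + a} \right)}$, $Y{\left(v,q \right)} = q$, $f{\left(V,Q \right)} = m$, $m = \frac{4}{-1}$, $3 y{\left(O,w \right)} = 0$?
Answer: $113$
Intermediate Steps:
$y{\left(O,w \right)} = 0$ ($y{\left(O,w \right)} = \frac{1}{3} \cdot 0 = 0$)
$m = -4$ ($m = 4 \left(-1\right) = -4$)
$f{\left(V,Q \right)} = -4$
$g{\left(l \right)} = - \frac{2}{5}$ ($g{\left(l \right)} = - \frac{0 - -2}{5} = - \frac{0 + 2}{5} = \left(- \frac{1}{5}\right) 2 = - \frac{2}{5}$)
$c{\left(a \right)} = 28$ ($c{\left(a \right)} = \left(-5 - 2\right) \left(-4\right) = \left(-7\right) \left(-4\right) = 28$)
$Y{\left(-11,141 \right)} - c{\left(g{\left(y{\left(0,-1 \right)} \right)} \right)} = 141 - 28 = 113$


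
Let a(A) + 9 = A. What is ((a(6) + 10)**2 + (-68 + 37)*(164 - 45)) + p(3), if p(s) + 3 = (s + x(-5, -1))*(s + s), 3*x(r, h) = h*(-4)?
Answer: -3617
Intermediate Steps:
x(r, h) = -4*h/3 (x(r, h) = (h*(-4))/3 = (-4*h)/3 = -4*h/3)
a(A) = -9 + A
p(s) = -3 + 2*s*(4/3 + s) (p(s) = -3 + (s - 4/3*(-1))*(s + s) = -3 + (s + 4/3)*(2*s) = -3 + (4/3 + s)*(2*s) = -3 + 2*s*(4/3 + s))
((a(6) + 10)**2 + (-68 + 37)*(164 - 45)) + p(3) = (((-9 + 6) + 10)**2 + (-68 + 37)*(164 - 45)) + (-3 + 2*3**2 + (8/3)*3) = ((-3 + 10)**2 - 31*119) + (-3 + 2*9 + 8) = (7**2 - 3689) + (-3 + 18 + 8) = (49 - 3689) + 23 = -3640 + 23 = -3617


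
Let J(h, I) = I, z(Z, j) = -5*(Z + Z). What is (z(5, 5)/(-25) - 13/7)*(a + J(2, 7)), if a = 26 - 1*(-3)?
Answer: 36/7 ≈ 5.1429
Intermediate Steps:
z(Z, j) = -10*Z
a = 29 (a = 26 + 3 = 29)
(z(5, 5)/(-25) - 13/7)*(a + J(2, 7)) = (-10*5/(-25) - 13/7)*(29 + 7) = (-50*(-1/25) - 13*⅐)*36 = (2 - 13/7)*36 = (⅐)*36 = 36/7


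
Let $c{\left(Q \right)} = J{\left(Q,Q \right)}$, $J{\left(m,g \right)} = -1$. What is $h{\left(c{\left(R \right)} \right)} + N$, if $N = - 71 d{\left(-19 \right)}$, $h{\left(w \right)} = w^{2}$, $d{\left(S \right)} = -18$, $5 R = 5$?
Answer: $1279$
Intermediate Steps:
$R = 1$ ($R = \frac{1}{5} \cdot 5 = 1$)
$c{\left(Q \right)} = -1$
$N = 1278$ ($N = \left(-71\right) \left(-18\right) = 1278$)
$h{\left(c{\left(R \right)} \right)} + N = \left(-1\right)^{2} + 1278 = 1 + 1278 = 1279$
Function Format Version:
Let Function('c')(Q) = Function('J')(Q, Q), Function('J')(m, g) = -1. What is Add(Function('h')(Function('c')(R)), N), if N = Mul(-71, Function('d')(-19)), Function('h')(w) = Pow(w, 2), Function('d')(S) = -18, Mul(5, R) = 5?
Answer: 1279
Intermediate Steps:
R = 1 (R = Mul(Rational(1, 5), 5) = 1)
Function('c')(Q) = -1
N = 1278 (N = Mul(-71, -18) = 1278)
Add(Function('h')(Function('c')(R)), N) = Add(Pow(-1, 2), 1278) = Add(1, 1278) = 1279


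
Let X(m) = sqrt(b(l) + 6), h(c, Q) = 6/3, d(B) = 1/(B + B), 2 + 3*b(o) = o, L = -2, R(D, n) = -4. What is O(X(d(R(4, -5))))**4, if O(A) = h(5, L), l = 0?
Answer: 16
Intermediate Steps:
b(o) = -2/3 + o/3
d(B) = 1/(2*B)
h(c, Q) = 2 (h(c, Q) = 6*(1/3) = 2)
X(m) = 4*sqrt(3)/3 (X(m) = sqrt((-2/3 + (1/3)*0) + 6) = sqrt((-2/3 + 0) + 6) = sqrt(-2/3 + 6) = sqrt(16/3) = 4*sqrt(3)/3)
O(A) = 2
O(X(d(R(4, -5))))**4 = 2**4 = 16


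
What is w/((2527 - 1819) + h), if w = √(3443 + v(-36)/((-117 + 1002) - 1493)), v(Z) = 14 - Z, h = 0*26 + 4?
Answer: √19886293/54112 ≈ 0.082411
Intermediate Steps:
h = 4 (h = 0 + 4 = 4)
w = √19886293/76 (w = √(3443 + (14 - 1*(-36))/((-117 + 1002) - 1493)) = √(3443 + (14 + 36)/(885 - 1493)) = √(3443 + 50/(-608)) = √(3443 + 50*(-1/608)) = √(3443 - 25/304) = √(1046647/304) = √19886293/76 ≈ 58.676)
w/((2527 - 1819) + h) = (√19886293/76)/((2527 - 1819) + 4) = (√19886293/76)/(708 + 4) = (√19886293/76)/712 = (√19886293/76)*(1/712) = √19886293/54112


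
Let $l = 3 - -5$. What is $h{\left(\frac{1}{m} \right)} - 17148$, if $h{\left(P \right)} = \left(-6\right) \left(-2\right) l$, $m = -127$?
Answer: $-17052$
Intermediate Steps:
$l = 8$ ($l = 3 + 5 = 8$)
$h{\left(P \right)} = 96$ ($h{\left(P \right)} = \left(-6\right) \left(-2\right) 8 = 12 \cdot 8 = 96$)
$h{\left(\frac{1}{m} \right)} - 17148 = 96 - 17148 = -17052$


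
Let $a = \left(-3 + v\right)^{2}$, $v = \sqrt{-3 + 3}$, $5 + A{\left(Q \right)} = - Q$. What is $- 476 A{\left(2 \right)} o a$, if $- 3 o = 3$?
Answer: $-29988$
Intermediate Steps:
$o = -1$ ($o = \left(- \frac{1}{3}\right) 3 = -1$)
$A{\left(Q \right)} = -5 - Q$
$v = 0$ ($v = \sqrt{0} = 0$)
$a = 9$ ($a = \left(-3 + 0\right)^{2} = \left(-3\right)^{2} = 9$)
$- 476 A{\left(2 \right)} o a = - 476 \left(-5 - 2\right) \left(-1\right) 9 = - 476 \left(-7\right) \left(-1\right) 9 = - 476 \cdot 7 \cdot 9 = \left(-476\right) 63 = -29988$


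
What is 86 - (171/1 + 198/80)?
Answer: -3499/40 ≈ -87.475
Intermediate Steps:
86 - (171/1 + 198/80) = 86 - (171*1 + 198*(1/80)) = 86 - (171 + 99/40) = 86 - 1*6939/40 = 86 - 6939/40 = -3499/40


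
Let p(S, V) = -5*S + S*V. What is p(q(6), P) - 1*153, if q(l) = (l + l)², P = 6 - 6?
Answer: -873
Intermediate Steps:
P = 0
q(l) = 4*l² (q(l) = (2*l)² = 4*l²)
p(q(6), P) - 1*153 = (4*6²)*(-5 + 0) - 1*153 = (4*36)*(-5) - 153 = 144*(-5) - 153 = -720 - 153 = -873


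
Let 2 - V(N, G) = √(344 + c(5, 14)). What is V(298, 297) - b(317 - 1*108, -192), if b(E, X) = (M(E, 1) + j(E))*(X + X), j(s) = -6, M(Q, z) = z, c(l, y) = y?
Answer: -1918 - √358 ≈ -1936.9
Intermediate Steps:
V(N, G) = 2 - √358 (V(N, G) = 2 - √(344 + 14) = 2 - √358)
b(E, X) = -10*X (b(E, X) = (1 - 6)*(X + X) = -10*X)
V(298, 297) - b(317 - 1*108, -192) = (2 - √358) - (-10)*(-192) = (2 - √358) - 1*1920 = (2 - √358) - 1920 = -1918 - √358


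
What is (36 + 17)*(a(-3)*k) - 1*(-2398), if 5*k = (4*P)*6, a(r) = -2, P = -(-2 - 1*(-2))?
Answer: 2398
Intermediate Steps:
P = 0 (P = -(-2 + 2) = -1*0 = 0)
k = 0 (k = ((4*0)*6)/5 = (0*6)/5 = (⅕)*0 = 0)
(36 + 17)*(a(-3)*k) - 1*(-2398) = (36 + 17)*(-2*0) - 1*(-2398) = 53*0 + 2398 = 0 + 2398 = 2398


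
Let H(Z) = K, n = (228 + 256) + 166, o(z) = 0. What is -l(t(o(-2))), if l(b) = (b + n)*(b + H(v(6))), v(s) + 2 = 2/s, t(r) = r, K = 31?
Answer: -20150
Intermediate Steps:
v(s) = -2 + 2/s
n = 650 (n = 484 + 166 = 650)
H(Z) = 31
l(b) = (31 + b)*(650 + b) (l(b) = (b + 650)*(b + 31) = (650 + b)*(31 + b) = (31 + b)*(650 + b))
-l(t(o(-2))) = -(20150 + 0**2 + 681*0) = -(20150 + 0 + 0) = -1*20150 = -20150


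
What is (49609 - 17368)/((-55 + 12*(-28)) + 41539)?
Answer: 10747/13716 ≈ 0.78354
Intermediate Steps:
(49609 - 17368)/((-55 + 12*(-28)) + 41539) = 32241/((-55 - 336) + 41539) = 32241/(-391 + 41539) = 32241/41148 = 32241*(1/41148) = 10747/13716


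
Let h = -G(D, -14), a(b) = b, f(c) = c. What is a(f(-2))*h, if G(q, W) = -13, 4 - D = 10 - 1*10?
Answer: -26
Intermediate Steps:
D = 4 (D = 4 - (10 - 1*10) = 4 - (10 - 10) = 4 - 1*0 = 4 + 0 = 4)
h = 13 (h = -1*(-13) = 13)
a(f(-2))*h = -2*13 = -26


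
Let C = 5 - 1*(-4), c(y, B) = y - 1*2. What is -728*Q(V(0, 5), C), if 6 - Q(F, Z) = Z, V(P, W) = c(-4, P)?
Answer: 2184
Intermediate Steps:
c(y, B) = -2 + y (c(y, B) = y - 2 = -2 + y)
C = 9 (C = 5 + 4 = 9)
V(P, W) = -6 (V(P, W) = -2 - 4 = -6)
Q(F, Z) = 6 - Z
-728*Q(V(0, 5), C) = -728*(6 - 1*9) = -728*(6 - 9) = -728*(-3) = 2184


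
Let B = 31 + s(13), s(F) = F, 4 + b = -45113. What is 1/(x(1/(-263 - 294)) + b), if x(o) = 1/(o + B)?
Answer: -24507/1105681762 ≈ -2.2165e-5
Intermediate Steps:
b = -45117 (b = -4 - 45113 = -45117)
B = 44 (B = 31 + 13 = 44)
x(o) = 1/(44 + o) (x(o) = 1/(o + 44) = 1/(44 + o))
1/(x(1/(-263 - 294)) + b) = 1/(1/(44 + 1/(-263 - 294)) - 45117) = 1/(1/(44 + 1/(-557)) - 45117) = 1/(1/(44 - 1/557) - 45117) = 1/(1/(24507/557) - 45117) = 1/(557/24507 - 45117) = 1/(-1105681762/24507) = -24507/1105681762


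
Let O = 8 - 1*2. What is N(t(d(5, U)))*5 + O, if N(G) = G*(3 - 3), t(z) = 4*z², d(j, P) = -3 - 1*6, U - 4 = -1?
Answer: 6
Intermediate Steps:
U = 3 (U = 4 - 1 = 3)
d(j, P) = -9 (d(j, P) = -3 - 6 = -9)
O = 6 (O = 8 - 2 = 6)
N(G) = 0 (N(G) = G*0 = 0)
N(t(d(5, U)))*5 + O = 0*5 + 6 = 0 + 6 = 6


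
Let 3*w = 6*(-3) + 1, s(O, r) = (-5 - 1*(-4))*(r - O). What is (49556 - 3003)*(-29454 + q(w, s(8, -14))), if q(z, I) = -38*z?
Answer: -4083442948/3 ≈ -1.3611e+9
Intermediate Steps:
s(O, r) = O - r (s(O, r) = (-5 + 4)*(r - O) = -(r - O) = O - r)
w = -17/3 (w = (6*(-3) + 1)/3 = (-18 + 1)/3 = (⅓)*(-17) = -17/3 ≈ -5.6667)
(49556 - 3003)*(-29454 + q(w, s(8, -14))) = (49556 - 3003)*(-29454 - 38*(-17/3)) = 46553*(-29454 + 646/3) = 46553*(-87716/3) = -4083442948/3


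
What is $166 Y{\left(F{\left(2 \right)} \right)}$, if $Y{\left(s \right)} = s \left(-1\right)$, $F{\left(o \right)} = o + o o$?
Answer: $-996$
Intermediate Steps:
$F{\left(o \right)} = o + o^{2}$
$Y{\left(s \right)} = - s$
$166 Y{\left(F{\left(2 \right)} \right)} = 166 \left(- 2 \left(1 + 2\right)\right) = 166 \left(- 2 \cdot 3\right) = 166 \left(\left(-1\right) 6\right) = 166 \left(-6\right) = -996$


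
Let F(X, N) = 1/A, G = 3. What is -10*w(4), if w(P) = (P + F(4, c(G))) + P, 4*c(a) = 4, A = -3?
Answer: -230/3 ≈ -76.667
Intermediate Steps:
c(a) = 1 (c(a) = (¼)*4 = 1)
F(X, N) = -⅓ (F(X, N) = 1/(-3) = -⅓)
w(P) = -⅓ + 2*P (w(P) = (P - ⅓) + P = (-⅓ + P) + P = -⅓ + 2*P)
-10*w(4) = -10*(-⅓ + 2*4) = -10*(-⅓ + 8) = -10*23/3 = -230/3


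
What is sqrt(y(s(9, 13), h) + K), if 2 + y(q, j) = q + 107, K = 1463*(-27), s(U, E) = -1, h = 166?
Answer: I*sqrt(39397) ≈ 198.49*I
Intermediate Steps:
K = -39501
y(q, j) = 105 + q (y(q, j) = -2 + (q + 107) = -2 + (107 + q) = 105 + q)
sqrt(y(s(9, 13), h) + K) = sqrt((105 - 1) - 39501) = sqrt(104 - 39501) = sqrt(-39397) = I*sqrt(39397)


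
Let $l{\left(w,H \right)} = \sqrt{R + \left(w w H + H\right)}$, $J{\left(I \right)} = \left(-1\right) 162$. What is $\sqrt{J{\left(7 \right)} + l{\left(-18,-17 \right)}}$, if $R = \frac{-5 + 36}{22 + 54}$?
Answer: $\frac{\sqrt{-233928 + 38 i \sqrt{7977511}}}{38} \approx 2.8493 + 13.043 i$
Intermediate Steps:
$R = \frac{31}{76} \approx 0.40789$
$J{\left(I \right)} = -162$
$l{\left(w,H \right)} = \sqrt{\frac{31}{76} + H + H w^{2}}$ ($l{\left(w,H \right)} = \sqrt{\frac{31}{76} + \left(w w H + H\right)} = \sqrt{\frac{31}{76} + \left(w^{2} H + H\right)} = \sqrt{\frac{31}{76} + \left(H w^{2} + H\right)} = \sqrt{\frac{31}{76} + \left(H + H w^{2}\right)} = \sqrt{\frac{31}{76} + H + H w^{2}}$)
$\sqrt{J{\left(7 \right)} + l{\left(-18,-17 \right)}} = \sqrt{-162 + \frac{\sqrt{589 + 1444 \left(-17\right) + 1444 \left(-17\right) \left(-18\right)^{2}}}{38}} = \sqrt{-162 + \frac{\sqrt{589 - 24548 + 1444 \left(-17\right) 324}}{38}} = \sqrt{-162 + \frac{\sqrt{589 - 24548 - 7953552}}{38}} = \sqrt{-162 + \frac{\sqrt{-7977511}}{38}} = \sqrt{-162 + \frac{i \sqrt{7977511}}{38}}$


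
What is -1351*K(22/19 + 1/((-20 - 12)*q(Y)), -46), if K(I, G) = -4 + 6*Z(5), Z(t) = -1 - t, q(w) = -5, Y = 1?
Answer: 54040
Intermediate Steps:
K(I, G) = -40 (K(I, G) = -4 + 6*(-1 - 1*5) = -4 + 6*(-1 - 5) = -4 + 6*(-6) = -4 - 36 = -40)
-1351*K(22/19 + 1/((-20 - 12)*q(Y)), -46) = -1351*(-40) = 54040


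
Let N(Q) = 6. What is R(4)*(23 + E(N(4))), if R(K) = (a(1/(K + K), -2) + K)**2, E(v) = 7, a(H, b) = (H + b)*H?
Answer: 871215/2048 ≈ 425.40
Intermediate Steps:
a(H, b) = H*(H + b)
R(K) = (K + (-2 + 1/(2*K))/(2*K))**2 (R(K) = ((1/(K + K) - 2)/(K + K) + K)**2 = ((1/(2*K) - 2)/((2*K)) + K)**2 = ((1/(2*K))*(1/(2*K) - 2) + K)**2 = ((1/(2*K))*(-2 + 1/(2*K)) + K)**2 = ((-2 + 1/(2*K))/(2*K) + K)**2 = (K + (-2 + 1/(2*K))/(2*K))**2)
R(4)*(23 + E(N(4))) = ((1/16)*(1 - 4*4 + 4*4**3)**2/4**4)*(23 + 7) = ((1/16)*(1/256)*(1 - 16 + 4*64)**2)*30 = ((1/16)*(1/256)*(1 - 16 + 256)**2)*30 = ((1/16)*(1/256)*241**2)*30 = ((1/16)*(1/256)*58081)*30 = (58081/4096)*30 = 871215/2048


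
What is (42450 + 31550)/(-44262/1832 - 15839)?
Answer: -13556800/2906131 ≈ -4.6649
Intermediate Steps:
(42450 + 31550)/(-44262/1832 - 15839) = 74000/(-44262*1/1832 - 15839) = 74000/(-22131/916 - 15839) = 74000/(-14530655/916) = 74000*(-916/14530655) = -13556800/2906131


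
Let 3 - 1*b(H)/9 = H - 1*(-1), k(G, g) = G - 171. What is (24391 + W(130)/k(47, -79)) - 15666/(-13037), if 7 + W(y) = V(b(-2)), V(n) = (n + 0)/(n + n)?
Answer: 78864450465/3233176 ≈ 24392.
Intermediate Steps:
k(G, g) = -171 + G
b(H) = 18 - 9*H (b(H) = 27 - 9*(H - 1*(-1)) = 27 - 9*(H + 1) = 27 - 9*(1 + H) = 27 + (-9 - 9*H) = 18 - 9*H)
V(n) = ½ (V(n) = n/((2*n)) = n*(1/(2*n)) = ½)
W(y) = -13/2 (W(y) = -7 + ½ = -13/2)
(24391 + W(130)/k(47, -79)) - 15666/(-13037) = (24391 - 13/(2*(-171 + 47))) - 15666/(-13037) = (24391 - 13/2/(-124)) - 15666*(-1/13037) = (24391 - 13/2*(-1/124)) + 15666/13037 = (24391 + 13/248) + 15666/13037 = 6048981/248 + 15666/13037 = 78864450465/3233176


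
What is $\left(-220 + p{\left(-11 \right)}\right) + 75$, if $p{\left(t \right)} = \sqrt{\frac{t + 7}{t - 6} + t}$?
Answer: $-145 + \frac{i \sqrt{3111}}{17} \approx -145.0 + 3.281 i$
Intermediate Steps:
$p{\left(t \right)} = \sqrt{t + \frac{7 + t}{-6 + t}}$ ($p{\left(t \right)} = \sqrt{\frac{7 + t}{-6 + t} + t} = \sqrt{t + \frac{7 + t}{-6 + t}}$)
$\left(-220 + p{\left(-11 \right)}\right) + 75 = \left(-220 + \sqrt{\frac{7 - 11 - 11 \left(-6 - 11\right)}{-6 - 11}}\right) + 75 = \left(-220 + \sqrt{\frac{7 - 11 - -187}{-17}}\right) + 75 = \left(-220 + \sqrt{- \frac{7 - 11 + 187}{17}}\right) + 75 = \left(-220 + \sqrt{\left(- \frac{1}{17}\right) 183}\right) + 75 = \left(-220 + \sqrt{- \frac{183}{17}}\right) + 75 = \left(-220 + \frac{i \sqrt{3111}}{17}\right) + 75 = -145 + \frac{i \sqrt{3111}}{17}$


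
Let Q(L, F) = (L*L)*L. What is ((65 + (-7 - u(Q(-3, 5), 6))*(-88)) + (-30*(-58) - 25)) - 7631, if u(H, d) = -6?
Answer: -5763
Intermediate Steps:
Q(L, F) = L³ (Q(L, F) = L²*L = L³)
((65 + (-7 - u(Q(-3, 5), 6))*(-88)) + (-30*(-58) - 25)) - 7631 = ((65 + (-7 - 1*(-6))*(-88)) + (-30*(-58) - 25)) - 7631 = ((65 + (-7 + 6)*(-88)) + (1740 - 25)) - 7631 = ((65 - 1*(-88)) + 1715) - 7631 = ((65 + 88) + 1715) - 7631 = (153 + 1715) - 7631 = 1868 - 7631 = -5763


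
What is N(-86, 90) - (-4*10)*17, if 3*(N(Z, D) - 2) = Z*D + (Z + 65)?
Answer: -1905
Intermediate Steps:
N(Z, D) = 71/3 + Z/3 + D*Z/3 (N(Z, D) = 2 + (Z*D + (Z + 65))/3 = 2 + (D*Z + (65 + Z))/3 = 2 + (65 + Z + D*Z)/3 = 2 + (65/3 + Z/3 + D*Z/3) = 71/3 + Z/3 + D*Z/3)
N(-86, 90) - (-4*10)*17 = (71/3 + (⅓)*(-86) + (⅓)*90*(-86)) - (-4*10)*17 = (71/3 - 86/3 - 2580) - (-40)*17 = -2585 - 1*(-680) = -2585 + 680 = -1905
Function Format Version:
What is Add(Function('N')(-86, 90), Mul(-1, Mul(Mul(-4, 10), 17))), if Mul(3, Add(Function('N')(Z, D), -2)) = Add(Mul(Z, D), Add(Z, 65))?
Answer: -1905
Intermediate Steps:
Function('N')(Z, D) = Add(Rational(71, 3), Mul(Rational(1, 3), Z), Mul(Rational(1, 3), D, Z)) (Function('N')(Z, D) = Add(2, Mul(Rational(1, 3), Add(Mul(Z, D), Add(Z, 65)))) = Add(2, Mul(Rational(1, 3), Add(Mul(D, Z), Add(65, Z)))) = Add(2, Mul(Rational(1, 3), Add(65, Z, Mul(D, Z)))) = Add(2, Add(Rational(65, 3), Mul(Rational(1, 3), Z), Mul(Rational(1, 3), D, Z))) = Add(Rational(71, 3), Mul(Rational(1, 3), Z), Mul(Rational(1, 3), D, Z)))
Add(Function('N')(-86, 90), Mul(-1, Mul(Mul(-4, 10), 17))) = Add(Add(Rational(71, 3), Mul(Rational(1, 3), -86), Mul(Rational(1, 3), 90, -86)), Mul(-1, Mul(Mul(-4, 10), 17))) = Add(Add(Rational(71, 3), Rational(-86, 3), -2580), Mul(-1, Mul(-40, 17))) = Add(-2585, Mul(-1, -680)) = Add(-2585, 680) = -1905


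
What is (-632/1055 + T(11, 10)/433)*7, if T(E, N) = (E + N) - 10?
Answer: -1834357/456815 ≈ -4.0155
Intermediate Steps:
T(E, N) = -10 + E + N
(-632/1055 + T(11, 10)/433)*7 = (-632/1055 + (-10 + 11 + 10)/433)*7 = (-632*1/1055 + 11*(1/433))*7 = (-632/1055 + 11/433)*7 = -262051/456815*7 = -1834357/456815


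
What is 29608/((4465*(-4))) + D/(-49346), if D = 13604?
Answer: -213000476/110164945 ≈ -1.9335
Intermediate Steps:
29608/((4465*(-4))) + D/(-49346) = 29608/((4465*(-4))) + 13604/(-49346) = 29608/(-17860) + 13604*(-1/49346) = 29608*(-1/17860) - 6802/24673 = -7402/4465 - 6802/24673 = -213000476/110164945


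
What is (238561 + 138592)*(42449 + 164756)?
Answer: 78147987365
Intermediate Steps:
(238561 + 138592)*(42449 + 164756) = 377153*207205 = 78147987365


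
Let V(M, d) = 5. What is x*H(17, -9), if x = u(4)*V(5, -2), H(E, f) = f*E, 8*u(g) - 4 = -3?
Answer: -765/8 ≈ -95.625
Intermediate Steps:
u(g) = ⅛ (u(g) = ½ + (⅛)*(-3) = ½ - 3/8 = ⅛)
H(E, f) = E*f
x = 5/8 (x = (⅛)*5 = 5/8 ≈ 0.62500)
x*H(17, -9) = 5*(17*(-9))/8 = (5/8)*(-153) = -765/8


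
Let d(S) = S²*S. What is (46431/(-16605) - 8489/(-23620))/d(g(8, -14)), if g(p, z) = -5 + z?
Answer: 223565/629279316 ≈ 0.00035527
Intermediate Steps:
d(S) = S³
(46431/(-16605) - 8489/(-23620))/d(g(8, -14)) = (46431/(-16605) - 8489/(-23620))/((-5 - 14)³) = (46431*(-1/16605) - 8489*(-1/23620))/((-19)³) = (-5159/1845 + 8489/23620)/(-6859) = -4247735/1743156*(-1/6859) = 223565/629279316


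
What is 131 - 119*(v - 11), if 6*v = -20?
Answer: 5510/3 ≈ 1836.7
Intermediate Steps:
v = -10/3 (v = (1/6)*(-20) = -10/3 ≈ -3.3333)
131 - 119*(v - 11) = 131 - 119*(-10/3 - 11) = 131 - 119*(-43/3) = 131 + 5117/3 = 5510/3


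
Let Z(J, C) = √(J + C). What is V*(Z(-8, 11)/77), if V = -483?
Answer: -69*√3/11 ≈ -10.865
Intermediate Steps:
Z(J, C) = √(C + J)
V*(Z(-8, 11)/77) = -483*√(11 - 8)/77 = -483*√3/77 = -69*√3/11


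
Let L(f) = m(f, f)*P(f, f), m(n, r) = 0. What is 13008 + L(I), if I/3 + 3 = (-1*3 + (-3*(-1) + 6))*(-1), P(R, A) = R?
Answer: 13008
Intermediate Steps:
I = -27 (I = -9 + 3*((-1*3 + (-3*(-1) + 6))*(-1)) = -9 + 3*((-3 + (3 + 6))*(-1)) = -9 + 3*((-3 + 9)*(-1)) = -9 + 3*(6*(-1)) = -9 + 3*(-6) = -9 - 18 = -27)
L(f) = 0 (L(f) = 0*f = 0)
13008 + L(I) = 13008 + 0 = 13008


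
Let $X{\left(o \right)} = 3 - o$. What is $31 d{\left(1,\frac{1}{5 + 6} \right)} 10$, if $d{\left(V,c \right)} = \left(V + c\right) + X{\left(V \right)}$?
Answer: $\frac{10540}{11} \approx 958.18$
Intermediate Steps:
$d{\left(V,c \right)} = 3 + c$ ($d{\left(V,c \right)} = \left(V + c\right) - \left(-3 + V\right) = 3 + c$)
$31 d{\left(1,\frac{1}{5 + 6} \right)} 10 = 31 \left(3 + \frac{1}{5 + 6}\right) 10 = 31 \left(3 + \frac{1}{11}\right) 10 = 31 \cdot \frac{34}{11} \cdot 10 = \frac{1054}{11} \cdot 10 = \frac{10540}{11}$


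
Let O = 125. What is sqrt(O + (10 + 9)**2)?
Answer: 9*sqrt(6) ≈ 22.045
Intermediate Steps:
sqrt(O + (10 + 9)**2) = sqrt(125 + (10 + 9)**2) = sqrt(125 + 19**2) = sqrt(125 + 361) = sqrt(486) = 9*sqrt(6)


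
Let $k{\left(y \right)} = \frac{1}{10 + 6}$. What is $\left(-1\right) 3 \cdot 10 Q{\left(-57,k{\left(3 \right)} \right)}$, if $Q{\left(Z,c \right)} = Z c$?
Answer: $\frac{855}{8} \approx 106.88$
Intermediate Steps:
$k{\left(y \right)} = \frac{1}{16}$
$\left(-1\right) 3 \cdot 10 Q{\left(-57,k{\left(3 \right)} \right)} = \left(-1\right) 3 \cdot 10 \left(\left(-57\right) \frac{1}{16}\right) = \left(-3\right) 10 \left(- \frac{57}{16}\right) = \left(-30\right) \left(- \frac{57}{16}\right) = \frac{855}{8}$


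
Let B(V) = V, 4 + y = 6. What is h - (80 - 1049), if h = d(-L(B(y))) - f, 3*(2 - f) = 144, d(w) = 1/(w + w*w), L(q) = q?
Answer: 2031/2 ≈ 1015.5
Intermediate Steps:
y = 2 (y = -4 + 6 = 2)
d(w) = 1/(w + w**2)
f = -46 (f = 2 - 1/3*144 = 2 - 48 = -46)
h = 93/2 (h = 1/(((-1*2))*(1 - 1*2)) - 1*(-46) = 1/((-2)*(1 - 2)) + 46 = -1/2/(-1) + 46 = -1/2*(-1) + 46 = 1/2 + 46 = 93/2 ≈ 46.500)
h - (80 - 1049) = 93/2 - (80 - 1049) = 93/2 - 1*(-969) = 93/2 + 969 = 2031/2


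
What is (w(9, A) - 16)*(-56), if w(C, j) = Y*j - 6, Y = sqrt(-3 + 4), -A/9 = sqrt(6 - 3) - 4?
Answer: -784 + 504*sqrt(3) ≈ 88.954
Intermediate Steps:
A = 36 - 9*sqrt(3) (A = -9*(sqrt(6 - 3) - 4) = -9*(sqrt(3) - 4) = -9*(-4 + sqrt(3)) = 36 - 9*sqrt(3) ≈ 20.412)
Y = 1 (Y = sqrt(1) = 1)
w(C, j) = -6 + j (w(C, j) = 1*j - 6 = j - 6 = -6 + j)
(w(9, A) - 16)*(-56) = ((-6 + (36 - 9*sqrt(3))) - 16)*(-56) = ((30 - 9*sqrt(3)) - 16)*(-56) = (14 - 9*sqrt(3))*(-56) = -784 + 504*sqrt(3)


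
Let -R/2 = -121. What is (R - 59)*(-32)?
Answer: -5856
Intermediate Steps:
R = 242 (R = -2*(-121) = 242)
(R - 59)*(-32) = (242 - 59)*(-32) = 183*(-32) = -5856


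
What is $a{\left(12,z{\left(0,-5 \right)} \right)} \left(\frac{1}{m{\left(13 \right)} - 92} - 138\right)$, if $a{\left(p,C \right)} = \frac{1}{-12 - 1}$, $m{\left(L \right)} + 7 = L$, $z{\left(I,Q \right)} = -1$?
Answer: $\frac{913}{86} \approx 10.616$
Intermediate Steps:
$m{\left(L \right)} = -7 + L$
$a{\left(p,C \right)} = - \frac{1}{13}$ ($a{\left(p,C \right)} = \frac{1}{-13} = - \frac{1}{13}$)
$a{\left(12,z{\left(0,-5 \right)} \right)} \left(\frac{1}{m{\left(13 \right)} - 92} - 138\right) = - \frac{\frac{1}{\left(-7 + 13\right) - 92} - 138}{13} = - \frac{\frac{1}{6 - 92} - 138}{13} = - \frac{\frac{1}{-86} - 138}{13} = - \frac{- \frac{1}{86} - 138}{13} = \left(- \frac{1}{13}\right) \left(- \frac{11869}{86}\right) = \frac{913}{86}$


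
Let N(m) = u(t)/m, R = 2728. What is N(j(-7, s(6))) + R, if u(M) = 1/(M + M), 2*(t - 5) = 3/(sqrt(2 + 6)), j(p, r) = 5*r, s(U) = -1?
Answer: 2157832/791 + 6*sqrt(2)/3955 ≈ 2728.0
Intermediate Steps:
t = 5 + 3*sqrt(2)/8 (t = 5 + (3/(sqrt(2 + 6)))/2 = 5 + (3/(sqrt(8)))/2 = 5 + (3/((2*sqrt(2))))/2 = 5 + (3*(sqrt(2)/4))/2 = 5 + (3*sqrt(2)/4)/2 = 5 + 3*sqrt(2)/8 ≈ 5.5303)
u(M) = 1/(2*M)
N(m) = 1/(2*m*(5 + 3*sqrt(2)/8)) (N(m) = (1/(2*(5 + 3*sqrt(2)/8)))/m = 1/(2*m*(5 + 3*sqrt(2)/8)))
N(j(-7, s(6))) + R = 4/(((5*(-1)))*(40 + 3*sqrt(2))) + 2728 = 4/(-5*(40 + 3*sqrt(2))) + 2728 = 4*(-1/5)/(40 + 3*sqrt(2)) + 2728 = -4/(5*(40 + 3*sqrt(2))) + 2728 = 2728 - 4/(5*(40 + 3*sqrt(2)))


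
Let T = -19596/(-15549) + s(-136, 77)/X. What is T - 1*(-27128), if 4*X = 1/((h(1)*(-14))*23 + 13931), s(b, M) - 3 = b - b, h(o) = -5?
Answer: 15594352/73 ≈ 2.1362e+5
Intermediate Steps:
s(b, M) = 3 (s(b, M) = 3 + (b - b) = 3 + 0 = 3)
X = 1/62164 (X = 1/(4*(-5*(-14)*23 + 13931)) = 1/(4*(70*23 + 13931)) = 1/(4*(1610 + 13931)) = (¼)/15541 = (¼)*(1/15541) = 1/62164 ≈ 1.6086e-5)
T = 13614008/73 (T = -19596/(-15549) + 3/(1/62164) = -19596*(-1/15549) + 3*62164 = 92/73 + 186492 = 13614008/73 ≈ 1.8649e+5)
T - 1*(-27128) = 13614008/73 - 1*(-27128) = 13614008/73 + 27128 = 15594352/73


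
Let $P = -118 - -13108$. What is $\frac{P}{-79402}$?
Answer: $- \frac{6495}{39701} \approx -0.1636$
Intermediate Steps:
$P = 12990$ ($P = -118 + 13108 = 12990$)
$\frac{P}{-79402} = \frac{12990}{-79402} = 12990 \left(- \frac{1}{79402}\right) = - \frac{6495}{39701}$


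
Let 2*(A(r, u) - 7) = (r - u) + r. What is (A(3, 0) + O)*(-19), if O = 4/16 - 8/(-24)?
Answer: -2413/12 ≈ -201.08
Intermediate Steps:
A(r, u) = 7 + r - u/2 (A(r, u) = 7 + ((r - u) + r)/2 = 7 + (-u + 2*r)/2 = 7 + (r - u/2) = 7 + r - u/2)
O = 7/12 (O = 4*(1/16) - 8*(-1/24) = 1/4 + 1/3 = 7/12 ≈ 0.58333)
(A(3, 0) + O)*(-19) = ((7 + 3 - 1/2*0) + 7/12)*(-19) = ((7 + 3 + 0) + 7/12)*(-19) = (10 + 7/12)*(-19) = (127/12)*(-19) = -2413/12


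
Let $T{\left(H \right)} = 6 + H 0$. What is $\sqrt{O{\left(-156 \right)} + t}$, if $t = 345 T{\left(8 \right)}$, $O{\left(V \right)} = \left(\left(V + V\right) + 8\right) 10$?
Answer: $i \sqrt{970} \approx 31.145 i$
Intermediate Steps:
$O{\left(V \right)} = 80 + 20 V$ ($O{\left(V \right)} = \left(2 V + 8\right) 10 = \left(8 + 2 V\right) 10 = 80 + 20 V$)
$T{\left(H \right)} = 6$ ($T{\left(H \right)} = 6 + 0 = 6$)
$t = 2070$ ($t = 345 \cdot 6 = 2070$)
$\sqrt{O{\left(-156 \right)} + t} = \sqrt{\left(80 + 20 \left(-156\right)\right) + 2070} = \sqrt{\left(80 - 3120\right) + 2070} = \sqrt{-3040 + 2070} = \sqrt{-970} = i \sqrt{970}$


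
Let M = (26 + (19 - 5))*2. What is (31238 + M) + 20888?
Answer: 52206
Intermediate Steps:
M = 80 (M = (26 + 14)*2 = 40*2 = 80)
(31238 + M) + 20888 = (31238 + 80) + 20888 = 31318 + 20888 = 52206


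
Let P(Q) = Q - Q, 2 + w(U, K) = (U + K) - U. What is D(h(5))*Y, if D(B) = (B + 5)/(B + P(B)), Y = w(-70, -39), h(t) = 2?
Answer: -287/2 ≈ -143.50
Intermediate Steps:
w(U, K) = -2 + K (w(U, K) = -2 + ((U + K) - U) = -2 + ((K + U) - U) = -2 + K)
Y = -41 (Y = -2 - 39 = -41)
P(Q) = 0
D(B) = (5 + B)/B (D(B) = (B + 5)/(B + 0) = (5 + B)/B)
D(h(5))*Y = ((5 + 2)/2)*(-41) = ((1/2)*7)*(-41) = (7/2)*(-41) = -287/2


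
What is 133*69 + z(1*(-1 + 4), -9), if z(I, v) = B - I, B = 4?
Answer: 9178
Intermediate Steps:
z(I, v) = 4 - I
133*69 + z(1*(-1 + 4), -9) = 133*69 + (4 - (-1 + 4)) = 9177 + (4 - 3) = 9177 + 1 = 9178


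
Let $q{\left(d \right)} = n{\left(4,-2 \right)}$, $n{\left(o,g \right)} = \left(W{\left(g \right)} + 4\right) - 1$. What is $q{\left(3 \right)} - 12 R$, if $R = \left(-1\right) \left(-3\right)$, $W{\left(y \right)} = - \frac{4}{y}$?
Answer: $-31$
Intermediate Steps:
$R = 3$
$n{\left(o,g \right)} = 3 - \frac{4}{g}$ ($n{\left(o,g \right)} = \left(- \frac{4}{g} + 4\right) - 1 = \left(4 - \frac{4}{g}\right) - 1 = 3 - \frac{4}{g}$)
$q{\left(d \right)} = 5$ ($q{\left(d \right)} = 3 - \frac{4}{-2} = 3 - -2 = 3 + 2 = 5$)
$q{\left(3 \right)} - 12 R = 5 - 36 = -31$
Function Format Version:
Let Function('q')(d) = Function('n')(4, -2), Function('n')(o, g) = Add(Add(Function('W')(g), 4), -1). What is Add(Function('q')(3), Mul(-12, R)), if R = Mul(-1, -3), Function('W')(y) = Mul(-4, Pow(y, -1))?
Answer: -31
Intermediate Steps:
R = 3
Function('n')(o, g) = Add(3, Mul(-4, Pow(g, -1))) (Function('n')(o, g) = Add(Add(Mul(-4, Pow(g, -1)), 4), -1) = Add(Add(4, Mul(-4, Pow(g, -1))), -1) = Add(3, Mul(-4, Pow(g, -1))))
Function('q')(d) = 5 (Function('q')(d) = Add(3, Mul(-4, Pow(-2, -1))) = Add(3, Mul(-4, Rational(-1, 2))) = Add(3, 2) = 5)
Add(Function('q')(3), Mul(-12, R)) = Add(5, Mul(-12, 3)) = Add(5, -36) = -31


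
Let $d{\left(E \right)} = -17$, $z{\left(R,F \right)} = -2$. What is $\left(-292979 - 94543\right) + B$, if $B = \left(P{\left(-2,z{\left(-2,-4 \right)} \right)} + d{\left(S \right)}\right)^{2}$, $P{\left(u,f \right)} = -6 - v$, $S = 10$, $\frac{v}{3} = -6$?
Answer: $-387497$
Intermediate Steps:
$v = -18$ ($v = 3 \left(-6\right) = -18$)
$P{\left(u,f \right)} = 12$ ($P{\left(u,f \right)} = -6 - -18 = -6 + 18 = 12$)
$B = 25$ ($B = \left(12 - 17\right)^{2} = \left(-5\right)^{2} = 25$)
$\left(-292979 - 94543\right) + B = \left(-292979 - 94543\right) + 25 = -387522 + 25 = -387497$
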